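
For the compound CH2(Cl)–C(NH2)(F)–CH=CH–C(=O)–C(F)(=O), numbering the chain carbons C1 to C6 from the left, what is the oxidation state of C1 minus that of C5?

-3

C1: 1C, 2H, 1Cl → 0 − 2 + 1 = -1
C5: 2C, 2O → 0 + 2 = +2
Difference: -1 − (+2) = -3.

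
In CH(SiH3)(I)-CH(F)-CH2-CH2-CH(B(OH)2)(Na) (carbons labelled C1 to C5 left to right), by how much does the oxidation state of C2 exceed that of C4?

+2

C2: 2C, 1H, 1F → 0 − 1 + 1 = 0
C4: 2C, 2H → 0 − 2 = -2
Difference: 0 − (-2) = +2.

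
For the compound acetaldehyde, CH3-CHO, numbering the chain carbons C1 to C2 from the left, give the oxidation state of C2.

+1

Assign +1 per bond to O/N/halogen, −1 per bond to H or an electropositive element, and 0 per bond to carbon.
C2 has one bond to H (-1), a double bond to O (2×+1 = +2), one bond to C (0).
Oxidation state = -1 + 2 + 0 = +1.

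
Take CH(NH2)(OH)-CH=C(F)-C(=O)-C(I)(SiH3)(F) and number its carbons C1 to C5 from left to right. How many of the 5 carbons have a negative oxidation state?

1

Assign +1 per bond to O/N/halogen, −1 per bond to H or an electropositive element, and 0 per bond to carbon. Tallying each carbon:
C1: 1C, 1H, 1O, 1N → 0 − 1 + 1 + 1 = +1
C2: 3C, 1H → 0 − 1 = -1
C3: 3C, 1F → 0 + 1 = +1
C4: 2C, 2O → 0 + 2 = +2
C5: 1C, 1F, 1I, 1Si → 0 + 1 + 1 − 1 = +1
1 carbon (C2) meets the condition.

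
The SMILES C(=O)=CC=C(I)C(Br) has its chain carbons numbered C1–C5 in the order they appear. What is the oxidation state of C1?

+2

Assign +1 per bond to O/N/halogen, −1 per bond to H or an electropositive element, and 0 per bond to carbon.
C1 has a double bond to C (2×0 = 0), a double bond to O (2×+1 = +2).
Oxidation state = 0 + 2 = +2.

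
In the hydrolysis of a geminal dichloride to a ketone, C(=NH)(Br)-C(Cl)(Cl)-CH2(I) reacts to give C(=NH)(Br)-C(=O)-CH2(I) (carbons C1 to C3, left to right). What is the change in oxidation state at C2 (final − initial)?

0

Before: C2 has 2 bonds to C, 2 bonds to Cl → oxidation state +2.
After: C2 has 2 bonds to C, 2 bonds to O → oxidation state +2.
Δ = +2 − (+2) = 0, so no net redox change at C2.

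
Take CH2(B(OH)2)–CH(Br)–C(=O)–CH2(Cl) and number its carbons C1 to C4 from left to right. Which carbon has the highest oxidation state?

Tallying each carbon's bonds:
C1: 1C, 2H, 1B → 0 − 2 − 1 = -3
C2: 2C, 1H, 1Br → 0 − 1 + 1 = 0
C3: 2C, 2O → 0 + 2 = +2
C4: 1C, 2H, 1Cl → 0 − 2 + 1 = -1
The most oxidised carbon is C3 at +2.

C3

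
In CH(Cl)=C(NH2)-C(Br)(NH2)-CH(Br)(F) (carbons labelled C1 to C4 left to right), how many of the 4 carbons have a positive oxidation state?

3

Each bond to a more electronegative atom (O, N, halogen) counts +1, each bond to a less electronegative atom (H, metal, B, Si) counts −1, and each C–C bond counts 0. Tallying each carbon:
C1: 2C, 1H, 1Cl → 0 − 1 + 1 = 0
C2: 3C, 1N → 0 + 1 = +1
C3: 2C, 1N, 1Br → 0 + 1 + 1 = +2
C4: 1C, 1H, 1F, 1Br → 0 − 1 + 1 + 1 = +1
3 carbons (C2, C3, C4) meet the condition.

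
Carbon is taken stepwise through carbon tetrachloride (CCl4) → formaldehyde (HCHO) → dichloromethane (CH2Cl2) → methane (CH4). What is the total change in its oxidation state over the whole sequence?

Carbon oxidation states along the series — carbon tetrachloride: +4, formaldehyde: 0, dichloromethane: 0, methane: -4.
Net change = -4 − (+4) = -8.

-8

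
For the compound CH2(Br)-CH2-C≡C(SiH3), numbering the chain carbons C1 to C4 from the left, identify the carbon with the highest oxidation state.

C3

Tallying each carbon's bonds:
C1: 1C, 2H, 1Br → 0 − 2 + 1 = -1
C2: 2C, 2H → 0 − 2 = -2
C3: 4C → 0 = 0
C4: 3C, 1Si → 0 − 1 = -1
The most oxidised carbon is C3 at 0.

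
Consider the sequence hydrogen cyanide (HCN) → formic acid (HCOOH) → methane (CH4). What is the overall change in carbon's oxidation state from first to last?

Carbon oxidation states along the series — hydrogen cyanide: +2, formic acid: +2, methane: -4.
Net change = -4 − (+2) = -6.

-6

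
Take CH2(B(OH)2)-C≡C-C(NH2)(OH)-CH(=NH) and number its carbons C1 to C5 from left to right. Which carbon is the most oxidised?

Each bond to a more electronegative atom (O, N, halogen) counts +1, each bond to a less electronegative atom (H, metal, B, Si) counts −1, and each C–C bond counts 0. Tallying each carbon:
C1: 1C, 2H, 1B → 0 − 2 − 1 = -3
C2: 4C → 0 = 0
C3: 4C → 0 = 0
C4: 2C, 1O, 1N → 0 + 1 + 1 = +2
C5: 1C, 1H, 2N → 0 − 1 + 2 = +1
The most oxidised carbon is C4 at +2.

C4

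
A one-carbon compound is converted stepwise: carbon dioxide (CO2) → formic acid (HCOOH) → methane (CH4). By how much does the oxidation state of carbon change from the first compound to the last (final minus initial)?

-8

Carbon oxidation states along the series — carbon dioxide: +4, formic acid: +2, methane: -4.
Net change = -4 − (+4) = -8.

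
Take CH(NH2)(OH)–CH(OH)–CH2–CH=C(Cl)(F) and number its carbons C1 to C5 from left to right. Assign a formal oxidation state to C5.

C5 has a double bond to C (2×0 = 0), one bond to Cl (+1), one bond to F (+1).
Oxidation state = 0 + 1 + 1 = +2.

+2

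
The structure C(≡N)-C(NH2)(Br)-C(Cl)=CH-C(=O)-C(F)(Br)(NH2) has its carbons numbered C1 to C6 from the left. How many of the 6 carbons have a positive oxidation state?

5

Tallying each carbon's bonds:
C1: 1C, 3N → 0 + 3 = +3
C2: 2C, 1N, 1Br → 0 + 1 + 1 = +2
C3: 3C, 1Cl → 0 + 1 = +1
C4: 3C, 1H → 0 − 1 = -1
C5: 2C, 2O → 0 + 2 = +2
C6: 1C, 1N, 1F, 1Br → 0 + 1 + 1 + 1 = +3
5 carbons (C1, C2, C3, C5, C6) meet the condition.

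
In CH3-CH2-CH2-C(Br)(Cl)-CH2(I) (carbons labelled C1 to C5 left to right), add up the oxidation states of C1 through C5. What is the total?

-6

Tallying each carbon's bonds:
C1: 1C, 3H → 0 − 3 = -3
C2: 2C, 2H → 0 − 2 = -2
C3: 2C, 2H → 0 − 2 = -2
C4: 2C, 1Cl, 1Br → 0 + 1 + 1 = +2
C5: 1C, 2H, 1I → 0 − 2 + 1 = -1
Sum = -3 − 2 − 2 + 2 − 1 = -6.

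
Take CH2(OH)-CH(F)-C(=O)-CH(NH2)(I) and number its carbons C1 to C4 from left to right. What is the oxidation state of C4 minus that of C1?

C4: 1C, 1H, 1N, 1I → 0 − 1 + 1 + 1 = +1
C1: 1C, 2H, 1O → 0 − 2 + 1 = -1
Difference: +1 − (-1) = +2.

+2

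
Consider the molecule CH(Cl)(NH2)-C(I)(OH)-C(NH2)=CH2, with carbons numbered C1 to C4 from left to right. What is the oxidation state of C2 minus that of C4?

+4

C2: 2C, 1O, 1I → 0 + 1 + 1 = +2
C4: 2C, 2H → 0 − 2 = -2
Difference: +2 − (-2) = +4.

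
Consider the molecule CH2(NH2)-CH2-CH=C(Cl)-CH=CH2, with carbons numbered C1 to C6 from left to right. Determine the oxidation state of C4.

Each bond to a more electronegative atom (O, N, halogen) counts +1, each bond to a less electronegative atom (H, metal, B, Si) counts −1, and each C–C bond counts 0.
C4 has a double bond to C (2×0 = 0), one bond to C (0), one bond to Cl (+1).
Oxidation state = 0 + 0 + 1 = +1.

+1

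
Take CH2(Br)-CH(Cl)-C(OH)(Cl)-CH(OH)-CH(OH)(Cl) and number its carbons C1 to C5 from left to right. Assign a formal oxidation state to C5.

C5 has one bond to C (0), one bond to H (-1), one bond to O (+1), one bond to Cl (+1).
Oxidation state = 0 − 1 + 1 + 1 = +1.

+1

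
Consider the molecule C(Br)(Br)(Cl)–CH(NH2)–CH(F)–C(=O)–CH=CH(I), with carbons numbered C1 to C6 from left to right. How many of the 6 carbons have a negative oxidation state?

1

Tallying each carbon's bonds:
C1: 1C, 1Cl, 2Br → 0 + 1 + 2 = +3
C2: 2C, 1H, 1N → 0 − 1 + 1 = 0
C3: 2C, 1H, 1F → 0 − 1 + 1 = 0
C4: 2C, 2O → 0 + 2 = +2
C5: 3C, 1H → 0 − 1 = -1
C6: 2C, 1H, 1I → 0 − 1 + 1 = 0
1 carbon (C5) meets the condition.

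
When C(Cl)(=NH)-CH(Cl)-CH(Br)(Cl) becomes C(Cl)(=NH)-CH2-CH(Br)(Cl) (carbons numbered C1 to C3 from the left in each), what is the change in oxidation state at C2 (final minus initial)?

Before: C2 has 2 bonds to C, 1 bond to H, 1 bond to Cl → oxidation state 0.
After: C2 has 2 bonds to C, 2 bonds to H → oxidation state -2.
Δ = -2 − (0) = -2, so this is a reduction at C2.

-2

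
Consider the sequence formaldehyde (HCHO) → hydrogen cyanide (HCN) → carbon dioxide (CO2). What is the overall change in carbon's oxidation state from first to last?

Carbon oxidation states along the series — formaldehyde: 0, hydrogen cyanide: +2, carbon dioxide: +4.
Net change = +4 − (0) = +4.

+4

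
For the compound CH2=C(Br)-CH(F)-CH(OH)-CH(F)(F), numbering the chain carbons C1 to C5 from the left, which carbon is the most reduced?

Bonds to more-electronegative neighbours contribute +1 each, bonds to H or metals contribute −1 each, and C–C bonds contribute 0. Tallying each carbon:
C1: 2C, 2H → 0 − 2 = -2
C2: 3C, 1Br → 0 + 1 = +1
C3: 2C, 1H, 1F → 0 − 1 + 1 = 0
C4: 2C, 1H, 1O → 0 − 1 + 1 = 0
C5: 1C, 1H, 2F → 0 − 1 + 2 = +1
The most reduced carbon is C1 at -2.

C1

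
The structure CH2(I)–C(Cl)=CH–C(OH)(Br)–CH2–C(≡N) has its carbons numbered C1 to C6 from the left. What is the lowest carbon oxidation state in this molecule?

Tallying each carbon's bonds:
C1: 1C, 2H, 1I → 0 − 2 + 1 = -1
C2: 3C, 1Cl → 0 + 1 = +1
C3: 3C, 1H → 0 − 1 = -1
C4: 2C, 1O, 1Br → 0 + 1 + 1 = +2
C5: 2C, 2H → 0 − 2 = -2
C6: 1C, 3N → 0 + 3 = +3
The lowest value is -2.

-2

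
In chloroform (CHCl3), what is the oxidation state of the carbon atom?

+2

Assign +1 per bond to O/N/halogen, −1 per bond to H or an electropositive element, and 0 per bond to carbon.
The carbon has one bond to H (-1), one bond to Cl (+1), one bond to Cl (+1), one bond to Cl (+1).
Oxidation state = -1 + 1 + 1 + 1 = +2.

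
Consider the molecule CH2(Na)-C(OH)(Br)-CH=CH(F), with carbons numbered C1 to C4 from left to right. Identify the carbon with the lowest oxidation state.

C1

Bonds to more-electronegative neighbours contribute +1 each, bonds to H or metals contribute −1 each, and C–C bonds contribute 0. Tallying each carbon:
C1: 1C, 2H, 1Na → 0 − 2 − 1 = -3
C2: 2C, 1O, 1Br → 0 + 1 + 1 = +2
C3: 3C, 1H → 0 − 1 = -1
C4: 2C, 1H, 1F → 0 − 1 + 1 = 0
The most reduced carbon is C1 at -3.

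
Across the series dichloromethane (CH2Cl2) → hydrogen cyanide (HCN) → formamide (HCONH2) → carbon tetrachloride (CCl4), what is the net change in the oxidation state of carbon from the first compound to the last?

+4

Carbon oxidation states along the series — dichloromethane: 0, hydrogen cyanide: +2, formamide: +2, carbon tetrachloride: +4.
Net change = +4 − (0) = +4.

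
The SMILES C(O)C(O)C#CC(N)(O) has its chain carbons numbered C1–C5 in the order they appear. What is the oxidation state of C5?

+1

C5 has one bond to C (0), one bond to N (+1), one bond to H (-1), one bond to O (+1).
Oxidation state = 0 + 1 − 1 + 1 = +1.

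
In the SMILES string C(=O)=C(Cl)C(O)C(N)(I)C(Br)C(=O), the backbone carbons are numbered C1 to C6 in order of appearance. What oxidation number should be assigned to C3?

C3 has one bond to C (0), one bond to C (0), one bond to H (-1), one bond to O (+1).
Oxidation state = 0 + 0 − 1 + 1 = 0.

0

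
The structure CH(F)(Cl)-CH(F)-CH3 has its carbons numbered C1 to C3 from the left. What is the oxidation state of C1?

+1

C1 has one bond to C (0), one bond to H (-1), one bond to F (+1), one bond to Cl (+1).
Oxidation state = 0 − 1 + 1 + 1 = +1.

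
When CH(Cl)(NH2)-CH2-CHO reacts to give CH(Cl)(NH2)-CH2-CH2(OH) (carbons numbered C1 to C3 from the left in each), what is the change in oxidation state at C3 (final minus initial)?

Before: C3 has 1 bond to C, 1 bond to H, 2 bonds to O → oxidation state +1.
After: C3 has 1 bond to C, 2 bonds to H, 1 bond to O → oxidation state -1.
Δ = -1 − (+1) = -2, so this is a reduction at C3.

-2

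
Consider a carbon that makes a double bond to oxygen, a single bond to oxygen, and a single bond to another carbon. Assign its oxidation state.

+3

Count +1 for every bond to an atom more electronegative than carbon and −1 for every bond to one less electronegative; C–C bonds are 0.
The carbon has one bond to C (0), one bond to O (+1), a double bond to O (2×+1 = +2).
Oxidation state = 0 + 1 + 2 = +3.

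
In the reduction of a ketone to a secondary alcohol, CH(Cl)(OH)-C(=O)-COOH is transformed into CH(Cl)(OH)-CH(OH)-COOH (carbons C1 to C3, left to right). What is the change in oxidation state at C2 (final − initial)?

-2

Before: C2 has 2 bonds to C, 2 bonds to O → oxidation state +2.
After: C2 has 2 bonds to C, 1 bond to H, 1 bond to O → oxidation state 0.
Δ = 0 − (+2) = -2, so this is a reduction at C2.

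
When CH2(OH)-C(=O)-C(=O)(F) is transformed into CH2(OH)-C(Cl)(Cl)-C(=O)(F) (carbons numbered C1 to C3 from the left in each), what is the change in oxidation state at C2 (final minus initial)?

Before: C2 has 2 bonds to C, 2 bonds to O → oxidation state +2.
After: C2 has 2 bonds to C, 2 bonds to Cl → oxidation state +2.
Δ = +2 − (+2) = 0, so no net redox change at C2.

0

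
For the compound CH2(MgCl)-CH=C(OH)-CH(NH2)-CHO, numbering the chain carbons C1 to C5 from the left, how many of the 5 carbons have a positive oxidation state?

2

Assign +1 per bond to O/N/halogen, −1 per bond to H or an electropositive element, and 0 per bond to carbon. Tallying each carbon:
C1: 1C, 2H, 1Mg → 0 − 2 − 1 = -3
C2: 3C, 1H → 0 − 1 = -1
C3: 3C, 1O → 0 + 1 = +1
C4: 2C, 1H, 1N → 0 − 1 + 1 = 0
C5: 1C, 1H, 2O → 0 − 1 + 2 = +1
2 carbons (C3, C5) meet the condition.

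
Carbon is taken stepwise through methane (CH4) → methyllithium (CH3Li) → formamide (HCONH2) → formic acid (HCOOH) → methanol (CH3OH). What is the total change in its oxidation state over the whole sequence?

+2

Carbon oxidation states along the series — methane: -4, methyllithium: -4, formamide: +2, formic acid: +2, methanol: -2.
Net change = -2 − (-4) = +2.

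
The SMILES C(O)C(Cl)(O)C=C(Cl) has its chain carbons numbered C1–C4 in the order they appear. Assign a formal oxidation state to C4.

Each bond to a more electronegative atom (O, N, halogen) counts +1, each bond to a less electronegative atom (H, metal, B, Si) counts −1, and each C–C bond counts 0.
C4 has a double bond to C (2×0 = 0), one bond to H (-1), one bond to Cl (+1).
Oxidation state = 0 − 1 + 1 = 0.

0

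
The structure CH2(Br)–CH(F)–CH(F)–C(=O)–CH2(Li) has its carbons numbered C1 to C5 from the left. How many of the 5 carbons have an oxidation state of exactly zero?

2

Assign +1 per bond to O/N/halogen, −1 per bond to H or an electropositive element, and 0 per bond to carbon. Tallying each carbon:
C1: 1C, 2H, 1Br → 0 − 2 + 1 = -1
C2: 2C, 1H, 1F → 0 − 1 + 1 = 0
C3: 2C, 1H, 1F → 0 − 1 + 1 = 0
C4: 2C, 2O → 0 + 2 = +2
C5: 1C, 2H, 1Li → 0 − 2 − 1 = -3
2 carbons (C2, C3) meet the condition.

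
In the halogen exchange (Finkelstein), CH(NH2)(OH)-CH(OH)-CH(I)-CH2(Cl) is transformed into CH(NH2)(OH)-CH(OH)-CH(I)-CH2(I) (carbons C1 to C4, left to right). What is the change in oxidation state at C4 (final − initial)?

Before: C4 has 1 bond to C, 2 bonds to H, 1 bond to Cl → oxidation state -1.
After: C4 has 1 bond to C, 2 bonds to H, 1 bond to I → oxidation state -1.
Δ = -1 − (-1) = 0, so no net redox change at C4.

0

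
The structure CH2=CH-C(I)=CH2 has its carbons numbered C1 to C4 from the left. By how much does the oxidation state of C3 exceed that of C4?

C3: 3C, 1I → 0 + 1 = +1
C4: 2C, 2H → 0 − 2 = -2
Difference: +1 − (-2) = +3.

+3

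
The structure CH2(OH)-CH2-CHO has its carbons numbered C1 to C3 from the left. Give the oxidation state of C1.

C1 has one bond to C (0), one bond to H (-1), one bond to O (+1), one bond to H (-1).
Oxidation state = 0 − 1 + 1 − 1 = -1.

-1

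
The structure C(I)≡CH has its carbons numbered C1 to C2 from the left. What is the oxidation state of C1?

+1

Count +1 for every bond to an atom more electronegative than carbon and −1 for every bond to one less electronegative; C–C bonds are 0.
C1 has a triple bond to C (3×0 = 0), one bond to I (+1).
Oxidation state = 0 + 1 = +1.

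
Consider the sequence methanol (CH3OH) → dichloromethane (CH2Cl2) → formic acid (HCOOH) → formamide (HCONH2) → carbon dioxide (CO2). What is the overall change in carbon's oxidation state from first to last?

Carbon oxidation states along the series — methanol: -2, dichloromethane: 0, formic acid: +2, formamide: +2, carbon dioxide: +4.
Net change = +4 − (-2) = +6.

+6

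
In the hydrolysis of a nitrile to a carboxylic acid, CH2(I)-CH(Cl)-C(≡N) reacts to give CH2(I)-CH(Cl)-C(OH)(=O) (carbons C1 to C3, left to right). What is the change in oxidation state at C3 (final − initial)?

Before: C3 has 1 bond to C, 3 bonds to N → oxidation state +3.
After: C3 has 1 bond to C, 3 bonds to O → oxidation state +3.
Δ = +3 − (+3) = 0, so no net redox change at C3.

0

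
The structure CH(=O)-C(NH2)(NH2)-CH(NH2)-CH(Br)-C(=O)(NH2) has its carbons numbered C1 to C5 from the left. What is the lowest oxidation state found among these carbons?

0

Tallying each carbon's bonds:
C1: 1C, 1H, 2O → 0 − 1 + 2 = +1
C2: 2C, 2N → 0 + 2 = +2
C3: 2C, 1H, 1N → 0 − 1 + 1 = 0
C4: 2C, 1H, 1Br → 0 − 1 + 1 = 0
C5: 1C, 2O, 1N → 0 + 2 + 1 = +3
The lowest value is 0.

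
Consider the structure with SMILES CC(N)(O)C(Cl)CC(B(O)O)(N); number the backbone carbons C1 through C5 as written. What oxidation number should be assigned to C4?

Count +1 for every bond to an atom more electronegative than carbon and −1 for every bond to one less electronegative; C–C bonds are 0.
C4 has one bond to C (0), one bond to C (0), one bond to H (-1), one bond to H (-1).
Oxidation state = 0 + 0 − 1 − 1 = -2.

-2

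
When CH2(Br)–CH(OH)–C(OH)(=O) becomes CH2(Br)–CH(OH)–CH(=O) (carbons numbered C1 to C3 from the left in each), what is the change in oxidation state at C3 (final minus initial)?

Before: C3 has 1 bond to C, 3 bonds to O → oxidation state +3.
After: C3 has 1 bond to C, 1 bond to H, 2 bonds to O → oxidation state +1.
Δ = +1 − (+3) = -2, so this is a reduction at C3.

-2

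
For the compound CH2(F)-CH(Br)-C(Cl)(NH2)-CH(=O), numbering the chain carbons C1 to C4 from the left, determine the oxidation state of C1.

C1 has one bond to C (0), one bond to H (-1), one bond to F (+1), one bond to H (-1).
Oxidation state = 0 − 1 + 1 − 1 = -1.

-1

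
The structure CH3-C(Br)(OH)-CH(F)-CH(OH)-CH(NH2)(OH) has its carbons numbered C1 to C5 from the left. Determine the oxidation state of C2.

C2 has one bond to C (0), one bond to C (0), one bond to Br (+1), one bond to O (+1).
Oxidation state = 0 + 0 + 1 + 1 = +2.

+2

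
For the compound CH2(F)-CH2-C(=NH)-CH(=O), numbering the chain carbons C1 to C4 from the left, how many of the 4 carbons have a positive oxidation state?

Bonds to more-electronegative neighbours contribute +1 each, bonds to H or metals contribute −1 each, and C–C bonds contribute 0. Tallying each carbon:
C1: 1C, 2H, 1F → 0 − 2 + 1 = -1
C2: 2C, 2H → 0 − 2 = -2
C3: 2C, 2N → 0 + 2 = +2
C4: 1C, 1H, 2O → 0 − 1 + 2 = +1
2 carbons (C3, C4) meet the condition.

2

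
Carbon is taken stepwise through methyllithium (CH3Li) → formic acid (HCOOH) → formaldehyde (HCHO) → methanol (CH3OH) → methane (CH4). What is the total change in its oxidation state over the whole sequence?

0

Carbon oxidation states along the series — methyllithium: -4, formic acid: +2, formaldehyde: 0, methanol: -2, methane: -4.
Net change = -4 − (-4) = 0.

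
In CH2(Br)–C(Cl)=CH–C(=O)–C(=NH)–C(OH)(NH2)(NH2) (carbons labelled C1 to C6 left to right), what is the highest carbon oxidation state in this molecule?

+3

Bonds to more-electronegative neighbours contribute +1 each, bonds to H or metals contribute −1 each, and C–C bonds contribute 0. Tallying each carbon:
C1: 1C, 2H, 1Br → 0 − 2 + 1 = -1
C2: 3C, 1Cl → 0 + 1 = +1
C3: 3C, 1H → 0 − 1 = -1
C4: 2C, 2O → 0 + 2 = +2
C5: 2C, 2N → 0 + 2 = +2
C6: 1C, 1O, 2N → 0 + 1 + 2 = +3
The highest value is +3.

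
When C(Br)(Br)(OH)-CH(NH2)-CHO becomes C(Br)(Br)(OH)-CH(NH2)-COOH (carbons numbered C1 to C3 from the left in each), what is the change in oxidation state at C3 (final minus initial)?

Before: C3 has 1 bond to C, 1 bond to H, 2 bonds to O → oxidation state +1.
After: C3 has 1 bond to C, 3 bonds to O → oxidation state +3.
Δ = +3 − (+1) = +2, so this is an oxidation at C3.

+2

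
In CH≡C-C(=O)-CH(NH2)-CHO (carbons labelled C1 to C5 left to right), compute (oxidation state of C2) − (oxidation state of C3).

C2: 4C → 0 = 0
C3: 2C, 2O → 0 + 2 = +2
Difference: 0 − (+2) = -2.

-2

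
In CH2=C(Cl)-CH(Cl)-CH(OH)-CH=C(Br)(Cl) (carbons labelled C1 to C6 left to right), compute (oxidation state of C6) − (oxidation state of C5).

C6: 2C, 1Cl, 1Br → 0 + 1 + 1 = +2
C5: 3C, 1H → 0 − 1 = -1
Difference: +2 − (-1) = +3.

+3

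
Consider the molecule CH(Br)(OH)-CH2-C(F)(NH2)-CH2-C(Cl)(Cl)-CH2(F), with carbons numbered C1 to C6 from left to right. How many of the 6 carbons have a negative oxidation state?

Tallying each carbon's bonds:
C1: 1C, 1H, 1O, 1Br → 0 − 1 + 1 + 1 = +1
C2: 2C, 2H → 0 − 2 = -2
C3: 2C, 1N, 1F → 0 + 1 + 1 = +2
C4: 2C, 2H → 0 − 2 = -2
C5: 2C, 2Cl → 0 + 2 = +2
C6: 1C, 2H, 1F → 0 − 2 + 1 = -1
3 carbons (C2, C4, C6) meet the condition.

3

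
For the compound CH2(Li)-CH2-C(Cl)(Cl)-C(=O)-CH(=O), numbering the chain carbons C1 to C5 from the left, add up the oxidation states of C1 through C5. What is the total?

0

Tallying each carbon's bonds:
C1: 1C, 2H, 1Li → 0 − 2 − 1 = -3
C2: 2C, 2H → 0 − 2 = -2
C3: 2C, 2Cl → 0 + 2 = +2
C4: 2C, 2O → 0 + 2 = +2
C5: 1C, 1H, 2O → 0 − 1 + 2 = +1
Sum = -3 − 2 + 2 + 2 + 1 = 0.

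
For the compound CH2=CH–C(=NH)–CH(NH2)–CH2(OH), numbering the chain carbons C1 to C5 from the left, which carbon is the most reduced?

C1

Assign +1 per bond to O/N/halogen, −1 per bond to H or an electropositive element, and 0 per bond to carbon. Tallying each carbon:
C1: 2C, 2H → 0 − 2 = -2
C2: 3C, 1H → 0 − 1 = -1
C3: 2C, 2N → 0 + 2 = +2
C4: 2C, 1H, 1N → 0 − 1 + 1 = 0
C5: 1C, 2H, 1O → 0 − 2 + 1 = -1
The most reduced carbon is C1 at -2.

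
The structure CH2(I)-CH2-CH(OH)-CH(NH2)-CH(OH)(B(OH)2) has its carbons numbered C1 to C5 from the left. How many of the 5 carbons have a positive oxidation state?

0

Assign +1 per bond to O/N/halogen, −1 per bond to H or an electropositive element, and 0 per bond to carbon. Tallying each carbon:
C1: 1C, 2H, 1I → 0 − 2 + 1 = -1
C2: 2C, 2H → 0 − 2 = -2
C3: 2C, 1H, 1O → 0 − 1 + 1 = 0
C4: 2C, 1H, 1N → 0 − 1 + 1 = 0
C5: 1C, 1H, 1O, 1B → 0 − 1 + 1 − 1 = -1
0 carbons meet the condition.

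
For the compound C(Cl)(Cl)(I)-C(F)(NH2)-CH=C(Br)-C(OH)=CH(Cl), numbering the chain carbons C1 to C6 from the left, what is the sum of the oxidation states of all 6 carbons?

+6

Count +1 for every bond to an atom more electronegative than carbon and −1 for every bond to one less electronegative; C–C bonds are 0. Tallying each carbon:
C1: 1C, 2Cl, 1I → 0 + 2 + 1 = +3
C2: 2C, 1N, 1F → 0 + 1 + 1 = +2
C3: 3C, 1H → 0 − 1 = -1
C4: 3C, 1Br → 0 + 1 = +1
C5: 3C, 1O → 0 + 1 = +1
C6: 2C, 1H, 1Cl → 0 − 1 + 1 = 0
Sum = +3 + 2 − 1 + 1 + 1 + 0 = +6.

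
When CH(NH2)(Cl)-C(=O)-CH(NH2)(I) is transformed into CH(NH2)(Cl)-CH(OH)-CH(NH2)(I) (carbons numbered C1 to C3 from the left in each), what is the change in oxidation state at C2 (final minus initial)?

Before: C2 has 2 bonds to C, 2 bonds to O → oxidation state +2.
After: C2 has 2 bonds to C, 1 bond to H, 1 bond to O → oxidation state 0.
Δ = 0 − (+2) = -2, so this is a reduction at C2.

-2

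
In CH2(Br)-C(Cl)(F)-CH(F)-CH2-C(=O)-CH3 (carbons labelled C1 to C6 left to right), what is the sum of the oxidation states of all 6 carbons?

Count +1 for every bond to an atom more electronegative than carbon and −1 for every bond to one less electronegative; C–C bonds are 0. Tallying each carbon:
C1: 1C, 2H, 1Br → 0 − 2 + 1 = -1
C2: 2C, 1F, 1Cl → 0 + 1 + 1 = +2
C3: 2C, 1H, 1F → 0 − 1 + 1 = 0
C4: 2C, 2H → 0 − 2 = -2
C5: 2C, 2O → 0 + 2 = +2
C6: 1C, 3H → 0 − 3 = -3
Sum = -1 + 2 + 0 − 2 + 2 − 3 = -2.

-2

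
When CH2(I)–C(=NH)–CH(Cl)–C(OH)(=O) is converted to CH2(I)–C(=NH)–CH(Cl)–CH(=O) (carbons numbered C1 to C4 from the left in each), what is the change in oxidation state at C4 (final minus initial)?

-2

Before: C4 has 1 bond to C, 3 bonds to O → oxidation state +3.
After: C4 has 1 bond to C, 1 bond to H, 2 bonds to O → oxidation state +1.
Δ = +1 − (+3) = -2, so this is a reduction at C4.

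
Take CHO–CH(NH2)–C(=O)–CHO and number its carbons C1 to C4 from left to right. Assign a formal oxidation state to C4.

Assign +1 per bond to O/N/halogen, −1 per bond to H or an electropositive element, and 0 per bond to carbon.
C4 has one bond to C (0), a double bond to O (2×+1 = +2), one bond to H (-1).
Oxidation state = 0 + 2 − 1 = +1.

+1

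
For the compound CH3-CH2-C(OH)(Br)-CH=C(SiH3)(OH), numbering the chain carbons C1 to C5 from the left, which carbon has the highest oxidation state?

C3

Tallying each carbon's bonds:
C1: 1C, 3H → 0 − 3 = -3
C2: 2C, 2H → 0 − 2 = -2
C3: 2C, 1O, 1Br → 0 + 1 + 1 = +2
C4: 3C, 1H → 0 − 1 = -1
C5: 2C, 1O, 1Si → 0 + 1 − 1 = 0
The most oxidised carbon is C3 at +2.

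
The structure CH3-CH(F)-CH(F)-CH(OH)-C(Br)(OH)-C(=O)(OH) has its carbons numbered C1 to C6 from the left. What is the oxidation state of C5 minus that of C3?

+2

C5: 2C, 1O, 1Br → 0 + 1 + 1 = +2
C3: 2C, 1H, 1F → 0 − 1 + 1 = 0
Difference: +2 − (0) = +2.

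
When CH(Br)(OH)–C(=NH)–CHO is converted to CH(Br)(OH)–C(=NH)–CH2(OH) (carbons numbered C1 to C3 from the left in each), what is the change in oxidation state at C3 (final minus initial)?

-2

Before: C3 has 1 bond to C, 1 bond to H, 2 bonds to O → oxidation state +1.
After: C3 has 1 bond to C, 2 bonds to H, 1 bond to O → oxidation state -1.
Δ = -1 − (+1) = -2, so this is a reduction at C3.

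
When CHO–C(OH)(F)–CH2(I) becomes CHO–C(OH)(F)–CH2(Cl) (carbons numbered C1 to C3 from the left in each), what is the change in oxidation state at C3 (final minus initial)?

0

Before: C3 has 1 bond to C, 2 bonds to H, 1 bond to I → oxidation state -1.
After: C3 has 1 bond to C, 2 bonds to H, 1 bond to Cl → oxidation state -1.
Δ = -1 − (-1) = 0, so no net redox change at C3.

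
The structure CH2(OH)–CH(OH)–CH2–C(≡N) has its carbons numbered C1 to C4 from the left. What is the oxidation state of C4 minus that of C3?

C4: 1C, 3N → 0 + 3 = +3
C3: 2C, 2H → 0 − 2 = -2
Difference: +3 − (-2) = +5.

+5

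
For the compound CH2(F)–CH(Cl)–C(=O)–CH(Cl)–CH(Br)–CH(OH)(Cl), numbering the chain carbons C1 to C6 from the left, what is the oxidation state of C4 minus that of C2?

C4: 2C, 1H, 1Cl → 0 − 1 + 1 = 0
C2: 2C, 1H, 1Cl → 0 − 1 + 1 = 0
Difference: 0 − (0) = 0.

0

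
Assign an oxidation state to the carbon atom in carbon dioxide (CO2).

The carbon has a double bond to O (2×+1 = +2), a double bond to O (2×+1 = +2).
Oxidation state = +2 + 2 = +4.

+4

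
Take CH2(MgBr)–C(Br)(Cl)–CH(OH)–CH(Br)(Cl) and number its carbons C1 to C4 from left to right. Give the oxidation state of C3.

Count +1 for every bond to an atom more electronegative than carbon and −1 for every bond to one less electronegative; C–C bonds are 0.
C3 has one bond to C (0), one bond to C (0), one bond to H (-1), one bond to O (+1).
Oxidation state = 0 + 0 − 1 + 1 = 0.

0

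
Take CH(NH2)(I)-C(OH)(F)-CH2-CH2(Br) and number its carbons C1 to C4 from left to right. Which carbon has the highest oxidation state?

Tallying each carbon's bonds:
C1: 1C, 1H, 1N, 1I → 0 − 1 + 1 + 1 = +1
C2: 2C, 1O, 1F → 0 + 1 + 1 = +2
C3: 2C, 2H → 0 − 2 = -2
C4: 1C, 2H, 1Br → 0 − 2 + 1 = -1
The most oxidised carbon is C2 at +2.

C2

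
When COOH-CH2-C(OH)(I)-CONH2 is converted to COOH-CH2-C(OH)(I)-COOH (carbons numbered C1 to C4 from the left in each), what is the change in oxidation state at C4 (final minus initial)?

0

Before: C4 has 1 bond to C, 2 bonds to O, 1 bond to N → oxidation state +3.
After: C4 has 1 bond to C, 3 bonds to O → oxidation state +3.
Δ = +3 − (+3) = 0, so no net redox change at C4.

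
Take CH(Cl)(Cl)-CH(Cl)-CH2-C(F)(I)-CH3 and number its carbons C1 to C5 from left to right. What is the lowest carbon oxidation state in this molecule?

Tallying each carbon's bonds:
C1: 1C, 1H, 2Cl → 0 − 1 + 2 = +1
C2: 2C, 1H, 1Cl → 0 − 1 + 1 = 0
C3: 2C, 2H → 0 − 2 = -2
C4: 2C, 1F, 1I → 0 + 1 + 1 = +2
C5: 1C, 3H → 0 − 3 = -3
The lowest value is -3.

-3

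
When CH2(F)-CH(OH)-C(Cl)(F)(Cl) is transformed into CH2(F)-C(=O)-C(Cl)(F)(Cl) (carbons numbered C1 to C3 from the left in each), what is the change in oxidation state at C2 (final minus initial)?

+2

Before: C2 has 2 bonds to C, 1 bond to H, 1 bond to O → oxidation state 0.
After: C2 has 2 bonds to C, 2 bonds to O → oxidation state +2.
Δ = +2 − (0) = +2, so this is an oxidation at C2.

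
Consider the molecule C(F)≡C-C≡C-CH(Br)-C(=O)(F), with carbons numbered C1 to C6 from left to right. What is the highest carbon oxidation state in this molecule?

+3

Each bond to a more electronegative atom (O, N, halogen) counts +1, each bond to a less electronegative atom (H, metal, B, Si) counts −1, and each C–C bond counts 0. Tallying each carbon:
C1: 3C, 1F → 0 + 1 = +1
C2: 4C → 0 = 0
C3: 4C → 0 = 0
C4: 4C → 0 = 0
C5: 2C, 1H, 1Br → 0 − 1 + 1 = 0
C6: 1C, 2O, 1F → 0 + 2 + 1 = +3
The highest value is +3.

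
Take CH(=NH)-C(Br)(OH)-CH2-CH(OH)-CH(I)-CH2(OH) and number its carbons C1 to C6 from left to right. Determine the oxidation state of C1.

C1 has one bond to C (0), one bond to H (-1), a double bond to N (2×+1 = +2).
Oxidation state = 0 − 1 + 2 = +1.

+1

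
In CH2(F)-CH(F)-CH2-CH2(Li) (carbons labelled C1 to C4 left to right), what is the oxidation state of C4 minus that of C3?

C4: 1C, 2H, 1Li → 0 − 2 − 1 = -3
C3: 2C, 2H → 0 − 2 = -2
Difference: -3 − (-2) = -1.

-1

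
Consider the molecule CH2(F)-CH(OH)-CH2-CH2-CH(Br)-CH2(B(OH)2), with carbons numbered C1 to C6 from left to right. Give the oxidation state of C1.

Bonds to more-electronegative neighbours contribute +1 each, bonds to H or metals contribute −1 each, and C–C bonds contribute 0.
C1 has one bond to C (0), one bond to H (-1), one bond to H (-1), one bond to F (+1).
Oxidation state = 0 − 1 − 1 + 1 = -1.

-1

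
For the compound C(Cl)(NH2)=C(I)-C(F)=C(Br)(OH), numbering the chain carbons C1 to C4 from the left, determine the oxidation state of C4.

Each bond to a more electronegative atom (O, N, halogen) counts +1, each bond to a less electronegative atom (H, metal, B, Si) counts −1, and each C–C bond counts 0.
C4 has a double bond to C (2×0 = 0), one bond to Br (+1), one bond to O (+1).
Oxidation state = 0 + 1 + 1 = +2.

+2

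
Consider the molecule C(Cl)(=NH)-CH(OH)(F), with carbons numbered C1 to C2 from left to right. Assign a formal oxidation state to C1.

+3

C1 has one bond to C (0), one bond to Cl (+1), a double bond to N (2×+1 = +2).
Oxidation state = 0 + 1 + 2 = +3.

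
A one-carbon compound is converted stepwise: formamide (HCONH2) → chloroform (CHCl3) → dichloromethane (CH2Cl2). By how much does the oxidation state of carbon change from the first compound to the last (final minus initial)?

Carbon oxidation states along the series — formamide: +2, chloroform: +2, dichloromethane: 0.
Net change = 0 − (+2) = -2.

-2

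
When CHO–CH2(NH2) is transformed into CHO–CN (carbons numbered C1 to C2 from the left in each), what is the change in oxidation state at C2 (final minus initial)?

+4

Before: C2 has 1 bond to C, 2 bonds to H, 1 bond to N → oxidation state -1.
After: C2 has 1 bond to C, 3 bonds to N → oxidation state +3.
Δ = +3 − (-1) = +4, so this is an oxidation at C2.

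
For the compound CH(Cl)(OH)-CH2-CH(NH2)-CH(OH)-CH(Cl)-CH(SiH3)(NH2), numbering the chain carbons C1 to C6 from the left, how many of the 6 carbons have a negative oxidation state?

2

Tallying each carbon's bonds:
C1: 1C, 1H, 1O, 1Cl → 0 − 1 + 1 + 1 = +1
C2: 2C, 2H → 0 − 2 = -2
C3: 2C, 1H, 1N → 0 − 1 + 1 = 0
C4: 2C, 1H, 1O → 0 − 1 + 1 = 0
C5: 2C, 1H, 1Cl → 0 − 1 + 1 = 0
C6: 1C, 1H, 1N, 1Si → 0 − 1 + 1 − 1 = -1
2 carbons (C2, C6) meet the condition.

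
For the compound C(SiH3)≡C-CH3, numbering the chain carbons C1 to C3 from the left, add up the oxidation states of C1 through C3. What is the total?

-4

Tallying each carbon's bonds:
C1: 3C, 1Si → 0 − 1 = -1
C2: 4C → 0 = 0
C3: 1C, 3H → 0 − 3 = -3
Sum = -1 + 0 − 3 = -4.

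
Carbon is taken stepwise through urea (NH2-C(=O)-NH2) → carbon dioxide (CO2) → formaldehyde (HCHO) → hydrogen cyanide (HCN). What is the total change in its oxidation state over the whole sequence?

-2

Carbon oxidation states along the series — urea: +4, carbon dioxide: +4, formaldehyde: 0, hydrogen cyanide: +2.
Net change = +2 − (+4) = -2.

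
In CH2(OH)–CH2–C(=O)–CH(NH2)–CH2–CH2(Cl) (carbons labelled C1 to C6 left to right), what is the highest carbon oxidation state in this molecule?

+2

Tallying each carbon's bonds:
C1: 1C, 2H, 1O → 0 − 2 + 1 = -1
C2: 2C, 2H → 0 − 2 = -2
C3: 2C, 2O → 0 + 2 = +2
C4: 2C, 1H, 1N → 0 − 1 + 1 = 0
C5: 2C, 2H → 0 − 2 = -2
C6: 1C, 2H, 1Cl → 0 − 2 + 1 = -1
The highest value is +2.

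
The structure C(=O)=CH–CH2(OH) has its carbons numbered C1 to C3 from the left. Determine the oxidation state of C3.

-1

Bonds to more-electronegative neighbours contribute +1 each, bonds to H or metals contribute −1 each, and C–C bonds contribute 0.
C3 has one bond to C (0), one bond to H (-1), one bond to O (+1), one bond to H (-1).
Oxidation state = 0 − 1 + 1 − 1 = -1.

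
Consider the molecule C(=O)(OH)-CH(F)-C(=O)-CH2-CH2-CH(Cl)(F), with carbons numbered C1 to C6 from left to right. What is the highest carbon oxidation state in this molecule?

+3

Tallying each carbon's bonds:
C1: 1C, 3O → 0 + 3 = +3
C2: 2C, 1H, 1F → 0 − 1 + 1 = 0
C3: 2C, 2O → 0 + 2 = +2
C4: 2C, 2H → 0 − 2 = -2
C5: 2C, 2H → 0 − 2 = -2
C6: 1C, 1H, 1F, 1Cl → 0 − 1 + 1 + 1 = +1
The highest value is +3.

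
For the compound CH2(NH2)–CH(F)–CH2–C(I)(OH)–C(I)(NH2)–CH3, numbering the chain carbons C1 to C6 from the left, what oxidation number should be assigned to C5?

Bonds to more-electronegative neighbours contribute +1 each, bonds to H or metals contribute −1 each, and C–C bonds contribute 0.
C5 has one bond to C (0), one bond to C (0), one bond to I (+1), one bond to N (+1).
Oxidation state = 0 + 0 + 1 + 1 = +2.

+2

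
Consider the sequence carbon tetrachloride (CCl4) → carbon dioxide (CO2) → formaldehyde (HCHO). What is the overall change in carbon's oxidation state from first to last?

-4

Carbon oxidation states along the series — carbon tetrachloride: +4, carbon dioxide: +4, formaldehyde: 0.
Net change = 0 − (+4) = -4.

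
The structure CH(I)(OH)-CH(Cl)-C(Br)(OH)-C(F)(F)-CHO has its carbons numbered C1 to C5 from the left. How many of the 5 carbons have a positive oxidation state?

Tallying each carbon's bonds:
C1: 1C, 1H, 1O, 1I → 0 − 1 + 1 + 1 = +1
C2: 2C, 1H, 1Cl → 0 − 1 + 1 = 0
C3: 2C, 1O, 1Br → 0 + 1 + 1 = +2
C4: 2C, 2F → 0 + 2 = +2
C5: 1C, 1H, 2O → 0 − 1 + 2 = +1
4 carbons (C1, C3, C4, C5) meet the condition.

4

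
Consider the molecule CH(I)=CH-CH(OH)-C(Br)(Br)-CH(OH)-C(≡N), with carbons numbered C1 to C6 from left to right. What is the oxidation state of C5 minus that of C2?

C5: 2C, 1H, 1O → 0 − 1 + 1 = 0
C2: 3C, 1H → 0 − 1 = -1
Difference: 0 − (-1) = +1.

+1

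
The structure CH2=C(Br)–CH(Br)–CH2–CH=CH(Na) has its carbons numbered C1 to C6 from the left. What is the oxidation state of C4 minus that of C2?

-3

C4: 2C, 2H → 0 − 2 = -2
C2: 3C, 1Br → 0 + 1 = +1
Difference: -2 − (+1) = -3.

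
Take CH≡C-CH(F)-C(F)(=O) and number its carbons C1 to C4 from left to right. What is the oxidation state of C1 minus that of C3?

-1

C1: 3C, 1H → 0 − 1 = -1
C3: 2C, 1H, 1F → 0 − 1 + 1 = 0
Difference: -1 − (0) = -1.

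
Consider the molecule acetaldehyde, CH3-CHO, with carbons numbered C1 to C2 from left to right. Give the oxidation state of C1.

-3

Bonds to more-electronegative neighbours contribute +1 each, bonds to H or metals contribute −1 each, and C–C bonds contribute 0.
C1 has one bond to H (-1), one bond to H (-1), one bond to H (-1), one bond to C (0).
Oxidation state = -1 − 1 − 1 + 0 = -3.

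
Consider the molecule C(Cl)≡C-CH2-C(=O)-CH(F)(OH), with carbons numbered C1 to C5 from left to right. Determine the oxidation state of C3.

C3 has one bond to C (0), one bond to C (0), one bond to H (-1), one bond to H (-1).
Oxidation state = 0 + 0 − 1 − 1 = -2.

-2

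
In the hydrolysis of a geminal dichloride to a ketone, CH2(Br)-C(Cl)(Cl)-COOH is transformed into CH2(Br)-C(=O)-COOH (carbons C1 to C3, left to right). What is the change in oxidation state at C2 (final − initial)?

0

Before: C2 has 2 bonds to C, 2 bonds to Cl → oxidation state +2.
After: C2 has 2 bonds to C, 2 bonds to O → oxidation state +2.
Δ = +2 − (+2) = 0, so no net redox change at C2.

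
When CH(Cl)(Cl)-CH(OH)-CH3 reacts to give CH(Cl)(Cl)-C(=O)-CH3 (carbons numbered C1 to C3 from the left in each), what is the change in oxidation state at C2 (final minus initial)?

+2

Before: C2 has 2 bonds to C, 1 bond to H, 1 bond to O → oxidation state 0.
After: C2 has 2 bonds to C, 2 bonds to O → oxidation state +2.
Δ = +2 − (0) = +2, so this is an oxidation at C2.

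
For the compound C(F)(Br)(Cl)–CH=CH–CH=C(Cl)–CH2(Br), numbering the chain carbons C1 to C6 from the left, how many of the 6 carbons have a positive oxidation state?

2

Bonds to more-electronegative neighbours contribute +1 each, bonds to H or metals contribute −1 each, and C–C bonds contribute 0. Tallying each carbon:
C1: 1C, 1F, 1Cl, 1Br → 0 + 1 + 1 + 1 = +3
C2: 3C, 1H → 0 − 1 = -1
C3: 3C, 1H → 0 − 1 = -1
C4: 3C, 1H → 0 − 1 = -1
C5: 3C, 1Cl → 0 + 1 = +1
C6: 1C, 2H, 1Br → 0 − 2 + 1 = -1
2 carbons (C1, C5) meet the condition.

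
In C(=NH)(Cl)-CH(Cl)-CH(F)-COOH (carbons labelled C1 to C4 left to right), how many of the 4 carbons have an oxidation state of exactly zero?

2

Each bond to a more electronegative atom (O, N, halogen) counts +1, each bond to a less electronegative atom (H, metal, B, Si) counts −1, and each C–C bond counts 0. Tallying each carbon:
C1: 1C, 2N, 1Cl → 0 + 2 + 1 = +3
C2: 2C, 1H, 1Cl → 0 − 1 + 1 = 0
C3: 2C, 1H, 1F → 0 − 1 + 1 = 0
C4: 1C, 3O → 0 + 3 = +3
2 carbons (C2, C3) meet the condition.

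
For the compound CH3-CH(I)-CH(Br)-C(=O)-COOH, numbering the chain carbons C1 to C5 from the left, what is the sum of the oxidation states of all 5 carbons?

+2

Tallying each carbon's bonds:
C1: 1C, 3H → 0 − 3 = -3
C2: 2C, 1H, 1I → 0 − 1 + 1 = 0
C3: 2C, 1H, 1Br → 0 − 1 + 1 = 0
C4: 2C, 2O → 0 + 2 = +2
C5: 1C, 3O → 0 + 3 = +3
Sum = -3 + 0 + 0 + 2 + 3 = +2.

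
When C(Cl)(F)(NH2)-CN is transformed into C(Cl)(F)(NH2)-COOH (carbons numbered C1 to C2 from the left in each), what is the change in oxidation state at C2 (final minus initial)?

Before: C2 has 1 bond to C, 3 bonds to N → oxidation state +3.
After: C2 has 1 bond to C, 3 bonds to O → oxidation state +3.
Δ = +3 − (+3) = 0, so no net redox change at C2.

0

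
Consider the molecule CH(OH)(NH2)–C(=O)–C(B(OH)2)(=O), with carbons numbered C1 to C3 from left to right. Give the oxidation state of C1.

+1

Count +1 for every bond to an atom more electronegative than carbon and −1 for every bond to one less electronegative; C–C bonds are 0.
C1 has one bond to C (0), one bond to O (+1), one bond to H (-1), one bond to N (+1).
Oxidation state = 0 + 1 − 1 + 1 = +1.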